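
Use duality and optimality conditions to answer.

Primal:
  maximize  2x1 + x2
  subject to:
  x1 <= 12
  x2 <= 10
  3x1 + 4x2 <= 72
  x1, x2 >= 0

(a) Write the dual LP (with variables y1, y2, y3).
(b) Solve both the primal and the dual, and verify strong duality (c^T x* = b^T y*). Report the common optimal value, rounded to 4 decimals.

The standard primal-dual pair for 'max c^T x s.t. A x <= b, x >= 0' is:
  Dual:  min b^T y  s.t.  A^T y >= c,  y >= 0.

So the dual LP is:
  minimize  12y1 + 10y2 + 72y3
  subject to:
    y1 + 3y3 >= 2
    y2 + 4y3 >= 1
    y1, y2, y3 >= 0

Solving the primal: x* = (12, 9).
  primal value c^T x* = 33.
Solving the dual: y* = (1.25, 0, 0.25).
  dual value b^T y* = 33.
Strong duality: c^T x* = b^T y*. Confirmed.

33


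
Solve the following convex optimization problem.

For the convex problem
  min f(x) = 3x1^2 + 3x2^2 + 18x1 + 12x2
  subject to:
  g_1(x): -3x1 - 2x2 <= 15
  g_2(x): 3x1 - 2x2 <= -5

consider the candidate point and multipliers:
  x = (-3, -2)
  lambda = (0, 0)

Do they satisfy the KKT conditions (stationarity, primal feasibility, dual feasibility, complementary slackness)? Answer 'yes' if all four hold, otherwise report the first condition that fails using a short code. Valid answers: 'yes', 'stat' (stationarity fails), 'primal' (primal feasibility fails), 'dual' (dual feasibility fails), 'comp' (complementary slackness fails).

Gradient of f: grad f(x) = Q x + c = (0, 0)
Constraint values g_i(x) = a_i^T x - b_i:
  g_1((-3, -2)) = -2
  g_2((-3, -2)) = 0
Stationarity residual: grad f(x) + sum_i lambda_i a_i = (0, 0)
  -> stationarity OK
Primal feasibility (all g_i <= 0): OK
Dual feasibility (all lambda_i >= 0): OK
Complementary slackness (lambda_i * g_i(x) = 0 for all i): OK

Verdict: yes, KKT holds.

yes


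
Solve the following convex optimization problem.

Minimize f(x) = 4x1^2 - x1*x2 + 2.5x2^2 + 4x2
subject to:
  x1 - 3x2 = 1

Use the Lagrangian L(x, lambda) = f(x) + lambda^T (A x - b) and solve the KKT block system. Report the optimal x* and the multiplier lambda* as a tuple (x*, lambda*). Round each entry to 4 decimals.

Form the Lagrangian:
  L(x, lambda) = (1/2) x^T Q x + c^T x + lambda^T (A x - b)
Stationarity (grad_x L = 0): Q x + c + A^T lambda = 0.
Primal feasibility: A x = b.

This gives the KKT block system:
  [ Q   A^T ] [ x     ]   [-c ]
  [ A    0  ] [ lambda ] = [ b ]

Solving the linear system:
  x*      = (-0.1408, -0.3803)
  lambda* = (0.7465)
  f(x*)   = -1.1338

x* = (-0.1408, -0.3803), lambda* = (0.7465)


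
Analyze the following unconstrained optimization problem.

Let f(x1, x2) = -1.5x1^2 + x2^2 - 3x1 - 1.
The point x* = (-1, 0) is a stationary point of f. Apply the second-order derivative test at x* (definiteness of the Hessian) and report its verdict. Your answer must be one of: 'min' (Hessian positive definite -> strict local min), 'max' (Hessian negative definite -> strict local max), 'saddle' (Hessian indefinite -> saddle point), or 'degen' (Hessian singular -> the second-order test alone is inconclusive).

Compute the Hessian H = grad^2 f:
  H = [[-3, 0], [0, 2]]
Verify stationarity: grad f(x*) = H x* + g = (0, 0).
Eigenvalues of H: -3, 2.
Eigenvalues have mixed signs, so H is indefinite -> x* is a saddle point.

saddle


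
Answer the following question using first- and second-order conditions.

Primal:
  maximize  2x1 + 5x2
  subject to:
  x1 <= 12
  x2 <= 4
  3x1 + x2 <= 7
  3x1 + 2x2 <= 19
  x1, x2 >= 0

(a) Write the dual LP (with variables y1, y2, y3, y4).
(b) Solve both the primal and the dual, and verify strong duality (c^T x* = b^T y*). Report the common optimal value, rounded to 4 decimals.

The standard primal-dual pair for 'max c^T x s.t. A x <= b, x >= 0' is:
  Dual:  min b^T y  s.t.  A^T y >= c,  y >= 0.

So the dual LP is:
  minimize  12y1 + 4y2 + 7y3 + 19y4
  subject to:
    y1 + 3y3 + 3y4 >= 2
    y2 + y3 + 2y4 >= 5
    y1, y2, y3, y4 >= 0

Solving the primal: x* = (1, 4).
  primal value c^T x* = 22.
Solving the dual: y* = (0, 4.3333, 0.6667, 0).
  dual value b^T y* = 22.
Strong duality: c^T x* = b^T y*. Confirmed.

22


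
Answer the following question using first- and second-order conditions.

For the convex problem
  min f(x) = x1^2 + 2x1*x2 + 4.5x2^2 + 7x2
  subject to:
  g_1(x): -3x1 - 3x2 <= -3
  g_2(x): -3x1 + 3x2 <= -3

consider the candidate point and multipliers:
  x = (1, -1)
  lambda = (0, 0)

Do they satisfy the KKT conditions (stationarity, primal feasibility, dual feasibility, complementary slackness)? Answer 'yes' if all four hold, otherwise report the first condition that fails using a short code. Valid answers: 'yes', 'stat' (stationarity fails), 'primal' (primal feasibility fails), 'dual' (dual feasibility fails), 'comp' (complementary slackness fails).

Gradient of f: grad f(x) = Q x + c = (0, 0)
Constraint values g_i(x) = a_i^T x - b_i:
  g_1((1, -1)) = 3
  g_2((1, -1)) = -3
Stationarity residual: grad f(x) + sum_i lambda_i a_i = (0, 0)
  -> stationarity OK
Primal feasibility (all g_i <= 0): FAILS
Dual feasibility (all lambda_i >= 0): OK
Complementary slackness (lambda_i * g_i(x) = 0 for all i): OK

Verdict: the first failing condition is primal_feasibility -> primal.

primal


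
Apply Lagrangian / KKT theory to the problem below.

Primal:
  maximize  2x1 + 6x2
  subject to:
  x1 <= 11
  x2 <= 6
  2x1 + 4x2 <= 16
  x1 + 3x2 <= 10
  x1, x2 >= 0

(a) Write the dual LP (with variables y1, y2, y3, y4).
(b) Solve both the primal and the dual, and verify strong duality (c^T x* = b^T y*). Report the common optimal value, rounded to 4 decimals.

The standard primal-dual pair for 'max c^T x s.t. A x <= b, x >= 0' is:
  Dual:  min b^T y  s.t.  A^T y >= c,  y >= 0.

So the dual LP is:
  minimize  11y1 + 6y2 + 16y3 + 10y4
  subject to:
    y1 + 2y3 + y4 >= 2
    y2 + 4y3 + 3y4 >= 6
    y1, y2, y3, y4 >= 0

Solving the primal: x* = (4, 2).
  primal value c^T x* = 20.
Solving the dual: y* = (0, 0, 0, 2).
  dual value b^T y* = 20.
Strong duality: c^T x* = b^T y*. Confirmed.

20


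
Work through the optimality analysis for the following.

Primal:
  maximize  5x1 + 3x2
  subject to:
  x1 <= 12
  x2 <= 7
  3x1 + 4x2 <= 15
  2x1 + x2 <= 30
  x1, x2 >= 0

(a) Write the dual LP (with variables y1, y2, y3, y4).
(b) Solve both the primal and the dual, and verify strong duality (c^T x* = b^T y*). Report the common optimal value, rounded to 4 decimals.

The standard primal-dual pair for 'max c^T x s.t. A x <= b, x >= 0' is:
  Dual:  min b^T y  s.t.  A^T y >= c,  y >= 0.

So the dual LP is:
  minimize  12y1 + 7y2 + 15y3 + 30y4
  subject to:
    y1 + 3y3 + 2y4 >= 5
    y2 + 4y3 + y4 >= 3
    y1, y2, y3, y4 >= 0

Solving the primal: x* = (5, 0).
  primal value c^T x* = 25.
Solving the dual: y* = (0, 0, 1.6667, 0).
  dual value b^T y* = 25.
Strong duality: c^T x* = b^T y*. Confirmed.

25


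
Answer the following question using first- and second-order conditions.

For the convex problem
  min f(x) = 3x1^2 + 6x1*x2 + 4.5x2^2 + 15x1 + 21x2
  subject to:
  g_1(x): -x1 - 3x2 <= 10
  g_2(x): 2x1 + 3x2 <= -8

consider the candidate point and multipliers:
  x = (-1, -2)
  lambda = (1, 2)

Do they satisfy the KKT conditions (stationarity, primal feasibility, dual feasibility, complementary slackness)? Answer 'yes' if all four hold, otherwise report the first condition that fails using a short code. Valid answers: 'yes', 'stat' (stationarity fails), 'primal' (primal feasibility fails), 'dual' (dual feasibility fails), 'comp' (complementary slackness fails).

Gradient of f: grad f(x) = Q x + c = (-3, -3)
Constraint values g_i(x) = a_i^T x - b_i:
  g_1((-1, -2)) = -3
  g_2((-1, -2)) = 0
Stationarity residual: grad f(x) + sum_i lambda_i a_i = (0, 0)
  -> stationarity OK
Primal feasibility (all g_i <= 0): OK
Dual feasibility (all lambda_i >= 0): OK
Complementary slackness (lambda_i * g_i(x) = 0 for all i): FAILS

Verdict: the first failing condition is complementary_slackness -> comp.

comp


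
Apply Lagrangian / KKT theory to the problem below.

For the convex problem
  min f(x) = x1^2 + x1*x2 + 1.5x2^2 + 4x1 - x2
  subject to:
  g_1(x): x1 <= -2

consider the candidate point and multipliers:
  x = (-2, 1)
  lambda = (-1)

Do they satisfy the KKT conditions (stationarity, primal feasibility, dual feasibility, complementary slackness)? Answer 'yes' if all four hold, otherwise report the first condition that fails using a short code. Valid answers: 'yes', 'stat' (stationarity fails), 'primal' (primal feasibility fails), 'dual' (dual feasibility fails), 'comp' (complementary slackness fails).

Gradient of f: grad f(x) = Q x + c = (1, 0)
Constraint values g_i(x) = a_i^T x - b_i:
  g_1((-2, 1)) = 0
Stationarity residual: grad f(x) + sum_i lambda_i a_i = (0, 0)
  -> stationarity OK
Primal feasibility (all g_i <= 0): OK
Dual feasibility (all lambda_i >= 0): FAILS
Complementary slackness (lambda_i * g_i(x) = 0 for all i): OK

Verdict: the first failing condition is dual_feasibility -> dual.

dual


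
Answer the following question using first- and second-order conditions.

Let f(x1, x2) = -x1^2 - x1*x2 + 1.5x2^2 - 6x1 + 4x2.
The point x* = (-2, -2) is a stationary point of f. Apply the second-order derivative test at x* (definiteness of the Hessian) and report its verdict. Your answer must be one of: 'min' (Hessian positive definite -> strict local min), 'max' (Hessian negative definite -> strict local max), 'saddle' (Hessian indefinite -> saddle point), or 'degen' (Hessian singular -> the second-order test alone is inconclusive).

Compute the Hessian H = grad^2 f:
  H = [[-2, -1], [-1, 3]]
Verify stationarity: grad f(x*) = H x* + g = (0, 0).
Eigenvalues of H: -2.1926, 3.1926.
Eigenvalues have mixed signs, so H is indefinite -> x* is a saddle point.

saddle


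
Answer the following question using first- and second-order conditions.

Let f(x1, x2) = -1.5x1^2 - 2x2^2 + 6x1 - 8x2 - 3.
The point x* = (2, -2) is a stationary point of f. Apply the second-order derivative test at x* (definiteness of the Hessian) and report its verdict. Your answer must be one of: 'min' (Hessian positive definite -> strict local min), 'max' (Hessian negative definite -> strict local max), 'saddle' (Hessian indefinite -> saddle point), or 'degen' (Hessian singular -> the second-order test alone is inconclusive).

Compute the Hessian H = grad^2 f:
  H = [[-3, 0], [0, -4]]
Verify stationarity: grad f(x*) = H x* + g = (0, 0).
Eigenvalues of H: -4, -3.
Both eigenvalues < 0, so H is negative definite -> x* is a strict local max.

max


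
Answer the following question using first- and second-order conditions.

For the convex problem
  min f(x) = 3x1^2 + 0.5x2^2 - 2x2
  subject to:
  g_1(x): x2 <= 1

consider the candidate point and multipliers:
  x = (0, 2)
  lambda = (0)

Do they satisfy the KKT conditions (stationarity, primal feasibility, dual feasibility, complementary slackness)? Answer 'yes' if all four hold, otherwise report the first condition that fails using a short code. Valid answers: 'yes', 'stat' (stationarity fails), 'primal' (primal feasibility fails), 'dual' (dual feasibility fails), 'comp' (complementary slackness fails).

Gradient of f: grad f(x) = Q x + c = (0, 0)
Constraint values g_i(x) = a_i^T x - b_i:
  g_1((0, 2)) = 1
Stationarity residual: grad f(x) + sum_i lambda_i a_i = (0, 0)
  -> stationarity OK
Primal feasibility (all g_i <= 0): FAILS
Dual feasibility (all lambda_i >= 0): OK
Complementary slackness (lambda_i * g_i(x) = 0 for all i): OK

Verdict: the first failing condition is primal_feasibility -> primal.

primal


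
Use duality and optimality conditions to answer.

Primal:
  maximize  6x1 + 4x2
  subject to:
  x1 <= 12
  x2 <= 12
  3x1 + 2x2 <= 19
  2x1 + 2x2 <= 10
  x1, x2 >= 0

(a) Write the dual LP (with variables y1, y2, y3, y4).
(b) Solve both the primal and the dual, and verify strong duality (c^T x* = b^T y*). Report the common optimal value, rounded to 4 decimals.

The standard primal-dual pair for 'max c^T x s.t. A x <= b, x >= 0' is:
  Dual:  min b^T y  s.t.  A^T y >= c,  y >= 0.

So the dual LP is:
  minimize  12y1 + 12y2 + 19y3 + 10y4
  subject to:
    y1 + 3y3 + 2y4 >= 6
    y2 + 2y3 + 2y4 >= 4
    y1, y2, y3, y4 >= 0

Solving the primal: x* = (5, 0).
  primal value c^T x* = 30.
Solving the dual: y* = (0, 0, 0, 3).
  dual value b^T y* = 30.
Strong duality: c^T x* = b^T y*. Confirmed.

30


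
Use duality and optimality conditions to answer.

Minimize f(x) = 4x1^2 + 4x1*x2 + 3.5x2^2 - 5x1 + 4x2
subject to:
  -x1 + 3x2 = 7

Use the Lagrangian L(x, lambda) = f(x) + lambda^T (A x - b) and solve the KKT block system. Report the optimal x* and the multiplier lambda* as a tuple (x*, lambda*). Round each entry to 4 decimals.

Form the Lagrangian:
  L(x, lambda) = (1/2) x^T Q x + c^T x + lambda^T (A x - b)
Stationarity (grad_x L = 0): Q x + c + A^T lambda = 0.
Primal feasibility: A x = b.

This gives the KKT block system:
  [ Q   A^T ] [ x     ]   [-c ]
  [ A    0  ] [ lambda ] = [ b ]

Solving the linear system:
  x*      = (-0.9709, 2.0097)
  lambda* = (-4.7282)
  f(x*)   = 22.9951

x* = (-0.9709, 2.0097), lambda* = (-4.7282)


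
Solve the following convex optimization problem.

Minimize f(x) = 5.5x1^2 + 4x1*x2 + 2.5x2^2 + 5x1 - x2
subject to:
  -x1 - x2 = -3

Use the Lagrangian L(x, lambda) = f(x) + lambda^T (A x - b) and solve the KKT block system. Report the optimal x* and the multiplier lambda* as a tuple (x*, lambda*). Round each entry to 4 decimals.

Form the Lagrangian:
  L(x, lambda) = (1/2) x^T Q x + c^T x + lambda^T (A x - b)
Stationarity (grad_x L = 0): Q x + c + A^T lambda = 0.
Primal feasibility: A x = b.

This gives the KKT block system:
  [ Q   A^T ] [ x     ]   [-c ]
  [ A    0  ] [ lambda ] = [ b ]

Solving the linear system:
  x*      = (-0.375, 3.375)
  lambda* = (14.375)
  f(x*)   = 18.9375

x* = (-0.375, 3.375), lambda* = (14.375)


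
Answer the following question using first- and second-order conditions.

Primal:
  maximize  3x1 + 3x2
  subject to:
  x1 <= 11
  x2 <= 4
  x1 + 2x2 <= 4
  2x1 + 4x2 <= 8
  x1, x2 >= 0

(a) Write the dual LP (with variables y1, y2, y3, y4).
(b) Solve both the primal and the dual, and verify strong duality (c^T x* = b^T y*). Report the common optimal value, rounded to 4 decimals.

The standard primal-dual pair for 'max c^T x s.t. A x <= b, x >= 0' is:
  Dual:  min b^T y  s.t.  A^T y >= c,  y >= 0.

So the dual LP is:
  minimize  11y1 + 4y2 + 4y3 + 8y4
  subject to:
    y1 + y3 + 2y4 >= 3
    y2 + 2y3 + 4y4 >= 3
    y1, y2, y3, y4 >= 0

Solving the primal: x* = (4, 0).
  primal value c^T x* = 12.
Solving the dual: y* = (0, 0, 3, 0).
  dual value b^T y* = 12.
Strong duality: c^T x* = b^T y*. Confirmed.

12


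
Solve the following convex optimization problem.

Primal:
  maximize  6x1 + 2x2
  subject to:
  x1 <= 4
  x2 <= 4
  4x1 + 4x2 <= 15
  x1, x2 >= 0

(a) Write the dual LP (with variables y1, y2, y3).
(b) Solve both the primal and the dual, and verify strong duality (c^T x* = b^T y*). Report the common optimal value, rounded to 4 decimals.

The standard primal-dual pair for 'max c^T x s.t. A x <= b, x >= 0' is:
  Dual:  min b^T y  s.t.  A^T y >= c,  y >= 0.

So the dual LP is:
  minimize  4y1 + 4y2 + 15y3
  subject to:
    y1 + 4y3 >= 6
    y2 + 4y3 >= 2
    y1, y2, y3 >= 0

Solving the primal: x* = (3.75, 0).
  primal value c^T x* = 22.5.
Solving the dual: y* = (0, 0, 1.5).
  dual value b^T y* = 22.5.
Strong duality: c^T x* = b^T y*. Confirmed.

22.5


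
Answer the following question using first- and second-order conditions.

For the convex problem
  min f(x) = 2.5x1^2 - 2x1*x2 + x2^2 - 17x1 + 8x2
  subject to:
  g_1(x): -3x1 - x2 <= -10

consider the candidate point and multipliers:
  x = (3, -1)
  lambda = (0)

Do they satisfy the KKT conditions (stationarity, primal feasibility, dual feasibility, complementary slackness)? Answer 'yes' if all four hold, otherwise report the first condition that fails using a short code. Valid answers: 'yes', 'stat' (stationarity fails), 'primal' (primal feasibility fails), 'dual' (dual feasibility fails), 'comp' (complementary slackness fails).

Gradient of f: grad f(x) = Q x + c = (0, 0)
Constraint values g_i(x) = a_i^T x - b_i:
  g_1((3, -1)) = 2
Stationarity residual: grad f(x) + sum_i lambda_i a_i = (0, 0)
  -> stationarity OK
Primal feasibility (all g_i <= 0): FAILS
Dual feasibility (all lambda_i >= 0): OK
Complementary slackness (lambda_i * g_i(x) = 0 for all i): OK

Verdict: the first failing condition is primal_feasibility -> primal.

primal


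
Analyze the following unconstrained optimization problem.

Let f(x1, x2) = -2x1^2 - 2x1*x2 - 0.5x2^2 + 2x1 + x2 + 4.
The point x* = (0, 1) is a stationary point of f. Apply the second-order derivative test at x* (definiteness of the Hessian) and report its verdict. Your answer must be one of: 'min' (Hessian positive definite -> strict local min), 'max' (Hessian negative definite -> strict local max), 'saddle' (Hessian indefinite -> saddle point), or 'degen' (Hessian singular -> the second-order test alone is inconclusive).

Compute the Hessian H = grad^2 f:
  H = [[-4, -2], [-2, -1]]
Verify stationarity: grad f(x*) = H x* + g = (0, 0).
Eigenvalues of H: -5, 0.
H has a zero eigenvalue (singular; negative semidefinite but not definite), so H is neither positive definite, negative definite, nor indefinite. The second-order test alone is inconclusive -> degen.
(Indeed, f is constant along the null direction of H through x*, so x* is not a strict local extremum.)

degen


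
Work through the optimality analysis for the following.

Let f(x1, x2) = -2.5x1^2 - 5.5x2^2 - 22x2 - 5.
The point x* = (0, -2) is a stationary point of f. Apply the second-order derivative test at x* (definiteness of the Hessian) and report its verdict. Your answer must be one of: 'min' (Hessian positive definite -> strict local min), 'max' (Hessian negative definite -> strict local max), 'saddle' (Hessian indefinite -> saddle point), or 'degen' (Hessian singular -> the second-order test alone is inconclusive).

Compute the Hessian H = grad^2 f:
  H = [[-5, 0], [0, -11]]
Verify stationarity: grad f(x*) = H x* + g = (0, 0).
Eigenvalues of H: -11, -5.
Both eigenvalues < 0, so H is negative definite -> x* is a strict local max.

max


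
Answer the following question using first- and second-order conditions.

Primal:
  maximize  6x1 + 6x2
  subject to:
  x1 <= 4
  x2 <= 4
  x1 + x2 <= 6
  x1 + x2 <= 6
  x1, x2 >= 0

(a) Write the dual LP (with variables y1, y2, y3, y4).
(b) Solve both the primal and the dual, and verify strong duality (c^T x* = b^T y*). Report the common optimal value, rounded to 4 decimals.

The standard primal-dual pair for 'max c^T x s.t. A x <= b, x >= 0' is:
  Dual:  min b^T y  s.t.  A^T y >= c,  y >= 0.

So the dual LP is:
  minimize  4y1 + 4y2 + 6y3 + 6y4
  subject to:
    y1 + y3 + y4 >= 6
    y2 + y3 + y4 >= 6
    y1, y2, y3, y4 >= 0

Solving the primal: x* = (2, 4).
  primal value c^T x* = 36.
Solving the dual: y* = (0, 0, 6, 0).
  dual value b^T y* = 36.
Strong duality: c^T x* = b^T y*. Confirmed.

36


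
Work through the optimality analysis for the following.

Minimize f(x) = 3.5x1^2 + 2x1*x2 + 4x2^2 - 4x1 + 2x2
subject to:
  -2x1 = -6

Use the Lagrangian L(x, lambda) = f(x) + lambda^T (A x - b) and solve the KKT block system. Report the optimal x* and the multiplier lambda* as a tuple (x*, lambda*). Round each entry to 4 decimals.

Form the Lagrangian:
  L(x, lambda) = (1/2) x^T Q x + c^T x + lambda^T (A x - b)
Stationarity (grad_x L = 0): Q x + c + A^T lambda = 0.
Primal feasibility: A x = b.

This gives the KKT block system:
  [ Q   A^T ] [ x     ]   [-c ]
  [ A    0  ] [ lambda ] = [ b ]

Solving the linear system:
  x*      = (3, -1)
  lambda* = (7.5)
  f(x*)   = 15.5

x* = (3, -1), lambda* = (7.5)


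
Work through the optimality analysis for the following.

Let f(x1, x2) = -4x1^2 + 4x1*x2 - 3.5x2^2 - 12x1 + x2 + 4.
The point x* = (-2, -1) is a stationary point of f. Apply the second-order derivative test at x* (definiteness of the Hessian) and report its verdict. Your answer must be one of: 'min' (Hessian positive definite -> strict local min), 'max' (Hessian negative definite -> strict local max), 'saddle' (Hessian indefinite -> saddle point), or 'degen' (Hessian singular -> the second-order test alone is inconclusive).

Compute the Hessian H = grad^2 f:
  H = [[-8, 4], [4, -7]]
Verify stationarity: grad f(x*) = H x* + g = (0, 0).
Eigenvalues of H: -11.5311, -3.4689.
Both eigenvalues < 0, so H is negative definite -> x* is a strict local max.

max


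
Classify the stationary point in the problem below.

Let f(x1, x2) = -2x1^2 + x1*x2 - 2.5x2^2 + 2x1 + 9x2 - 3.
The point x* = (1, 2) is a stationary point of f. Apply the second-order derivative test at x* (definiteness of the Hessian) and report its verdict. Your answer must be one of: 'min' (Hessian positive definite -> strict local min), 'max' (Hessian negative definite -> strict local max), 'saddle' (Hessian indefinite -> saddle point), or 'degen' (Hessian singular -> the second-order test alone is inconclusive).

Compute the Hessian H = grad^2 f:
  H = [[-4, 1], [1, -5]]
Verify stationarity: grad f(x*) = H x* + g = (0, 0).
Eigenvalues of H: -5.618, -3.382.
Both eigenvalues < 0, so H is negative definite -> x* is a strict local max.

max


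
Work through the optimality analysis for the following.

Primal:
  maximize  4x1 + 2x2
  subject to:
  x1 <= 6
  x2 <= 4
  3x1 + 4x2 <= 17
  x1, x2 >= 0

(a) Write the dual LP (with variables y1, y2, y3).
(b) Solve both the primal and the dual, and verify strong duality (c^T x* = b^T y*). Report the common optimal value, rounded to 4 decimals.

The standard primal-dual pair for 'max c^T x s.t. A x <= b, x >= 0' is:
  Dual:  min b^T y  s.t.  A^T y >= c,  y >= 0.

So the dual LP is:
  minimize  6y1 + 4y2 + 17y3
  subject to:
    y1 + 3y3 >= 4
    y2 + 4y3 >= 2
    y1, y2, y3 >= 0

Solving the primal: x* = (5.6667, 0).
  primal value c^T x* = 22.6667.
Solving the dual: y* = (0, 0, 1.3333).
  dual value b^T y* = 22.6667.
Strong duality: c^T x* = b^T y*. Confirmed.

22.6667


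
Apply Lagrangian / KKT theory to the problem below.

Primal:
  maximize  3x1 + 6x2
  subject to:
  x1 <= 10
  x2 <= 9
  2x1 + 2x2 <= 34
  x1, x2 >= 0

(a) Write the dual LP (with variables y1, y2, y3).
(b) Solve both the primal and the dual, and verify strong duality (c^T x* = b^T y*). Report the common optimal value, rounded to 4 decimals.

The standard primal-dual pair for 'max c^T x s.t. A x <= b, x >= 0' is:
  Dual:  min b^T y  s.t.  A^T y >= c,  y >= 0.

So the dual LP is:
  minimize  10y1 + 9y2 + 34y3
  subject to:
    y1 + 2y3 >= 3
    y2 + 2y3 >= 6
    y1, y2, y3 >= 0

Solving the primal: x* = (8, 9).
  primal value c^T x* = 78.
Solving the dual: y* = (0, 3, 1.5).
  dual value b^T y* = 78.
Strong duality: c^T x* = b^T y*. Confirmed.

78


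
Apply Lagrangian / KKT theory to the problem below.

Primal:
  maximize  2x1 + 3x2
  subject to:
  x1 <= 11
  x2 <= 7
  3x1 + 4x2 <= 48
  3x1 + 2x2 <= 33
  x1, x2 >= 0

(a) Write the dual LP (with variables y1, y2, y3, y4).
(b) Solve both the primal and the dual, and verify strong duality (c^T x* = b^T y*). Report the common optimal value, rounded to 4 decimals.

The standard primal-dual pair for 'max c^T x s.t. A x <= b, x >= 0' is:
  Dual:  min b^T y  s.t.  A^T y >= c,  y >= 0.

So the dual LP is:
  minimize  11y1 + 7y2 + 48y3 + 33y4
  subject to:
    y1 + 3y3 + 3y4 >= 2
    y2 + 4y3 + 2y4 >= 3
    y1, y2, y3, y4 >= 0

Solving the primal: x* = (6.3333, 7).
  primal value c^T x* = 33.6667.
Solving the dual: y* = (0, 1.6667, 0, 0.6667).
  dual value b^T y* = 33.6667.
Strong duality: c^T x* = b^T y*. Confirmed.

33.6667


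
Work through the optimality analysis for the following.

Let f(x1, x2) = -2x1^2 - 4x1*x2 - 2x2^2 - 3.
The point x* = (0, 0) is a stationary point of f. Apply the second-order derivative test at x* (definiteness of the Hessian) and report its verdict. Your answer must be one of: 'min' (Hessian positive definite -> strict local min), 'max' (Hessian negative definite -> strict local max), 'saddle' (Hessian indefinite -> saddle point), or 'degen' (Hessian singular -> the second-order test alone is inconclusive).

Compute the Hessian H = grad^2 f:
  H = [[-4, -4], [-4, -4]]
Verify stationarity: grad f(x*) = H x* + g = (0, 0).
Eigenvalues of H: -8, 0.
H has a zero eigenvalue (singular; negative semidefinite but not definite), so H is neither positive definite, negative definite, nor indefinite. The second-order test alone is inconclusive -> degen.
(Indeed, f is constant along the null direction of H through x*, so x* is not a strict local extremum.)

degen


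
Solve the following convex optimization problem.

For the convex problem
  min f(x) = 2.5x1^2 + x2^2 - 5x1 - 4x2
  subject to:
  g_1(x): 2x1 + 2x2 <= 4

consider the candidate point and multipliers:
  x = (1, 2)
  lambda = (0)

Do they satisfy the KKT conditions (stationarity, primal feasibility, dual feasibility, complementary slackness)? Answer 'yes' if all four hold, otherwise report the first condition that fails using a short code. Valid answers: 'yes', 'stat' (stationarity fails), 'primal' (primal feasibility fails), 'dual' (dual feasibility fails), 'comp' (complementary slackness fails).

Gradient of f: grad f(x) = Q x + c = (0, 0)
Constraint values g_i(x) = a_i^T x - b_i:
  g_1((1, 2)) = 2
Stationarity residual: grad f(x) + sum_i lambda_i a_i = (0, 0)
  -> stationarity OK
Primal feasibility (all g_i <= 0): FAILS
Dual feasibility (all lambda_i >= 0): OK
Complementary slackness (lambda_i * g_i(x) = 0 for all i): OK

Verdict: the first failing condition is primal_feasibility -> primal.

primal


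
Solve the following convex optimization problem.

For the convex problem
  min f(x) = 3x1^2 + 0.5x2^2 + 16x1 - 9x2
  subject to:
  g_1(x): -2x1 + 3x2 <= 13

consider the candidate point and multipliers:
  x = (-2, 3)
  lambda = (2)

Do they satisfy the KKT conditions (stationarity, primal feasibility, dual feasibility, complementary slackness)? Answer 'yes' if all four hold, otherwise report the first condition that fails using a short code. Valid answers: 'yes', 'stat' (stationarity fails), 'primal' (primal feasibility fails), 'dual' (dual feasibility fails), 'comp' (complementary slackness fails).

Gradient of f: grad f(x) = Q x + c = (4, -6)
Constraint values g_i(x) = a_i^T x - b_i:
  g_1((-2, 3)) = 0
Stationarity residual: grad f(x) + sum_i lambda_i a_i = (0, 0)
  -> stationarity OK
Primal feasibility (all g_i <= 0): OK
Dual feasibility (all lambda_i >= 0): OK
Complementary slackness (lambda_i * g_i(x) = 0 for all i): OK

Verdict: yes, KKT holds.

yes


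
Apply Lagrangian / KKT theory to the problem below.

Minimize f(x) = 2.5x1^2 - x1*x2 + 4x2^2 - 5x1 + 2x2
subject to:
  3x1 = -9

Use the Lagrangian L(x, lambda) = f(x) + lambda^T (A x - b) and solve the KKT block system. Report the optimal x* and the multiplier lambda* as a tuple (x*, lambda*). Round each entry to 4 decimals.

Form the Lagrangian:
  L(x, lambda) = (1/2) x^T Q x + c^T x + lambda^T (A x - b)
Stationarity (grad_x L = 0): Q x + c + A^T lambda = 0.
Primal feasibility: A x = b.

This gives the KKT block system:
  [ Q   A^T ] [ x     ]   [-c ]
  [ A    0  ] [ lambda ] = [ b ]

Solving the linear system:
  x*      = (-3, -0.625)
  lambda* = (6.4583)
  f(x*)   = 35.9375

x* = (-3, -0.625), lambda* = (6.4583)


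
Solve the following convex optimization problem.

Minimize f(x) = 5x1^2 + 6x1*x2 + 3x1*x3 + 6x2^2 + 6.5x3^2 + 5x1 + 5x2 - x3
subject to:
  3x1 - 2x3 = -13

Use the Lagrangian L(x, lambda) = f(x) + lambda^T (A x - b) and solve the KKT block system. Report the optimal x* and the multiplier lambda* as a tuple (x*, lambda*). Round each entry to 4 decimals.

Form the Lagrangian:
  L(x, lambda) = (1/2) x^T Q x + c^T x + lambda^T (A x - b)
Stationarity (grad_x L = 0): Q x + c + A^T lambda = 0.
Primal feasibility: A x = b.

This gives the KKT block system:
  [ Q   A^T ] [ x     ]   [-c ]
  [ A    0  ] [ lambda ] = [ b ]

Solving the linear system:
  x*      = (-3.2541, 1.2104, 1.6188)
  lambda* = (5.1409)
  f(x*)   = 27.497

x* = (-3.2541, 1.2104, 1.6188), lambda* = (5.1409)


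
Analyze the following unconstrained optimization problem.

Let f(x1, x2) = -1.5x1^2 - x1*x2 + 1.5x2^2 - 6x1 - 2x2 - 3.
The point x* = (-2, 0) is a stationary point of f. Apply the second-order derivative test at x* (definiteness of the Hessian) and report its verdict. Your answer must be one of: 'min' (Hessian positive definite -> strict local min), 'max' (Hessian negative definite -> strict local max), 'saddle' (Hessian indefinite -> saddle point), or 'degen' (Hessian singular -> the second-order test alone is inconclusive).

Compute the Hessian H = grad^2 f:
  H = [[-3, -1], [-1, 3]]
Verify stationarity: grad f(x*) = H x* + g = (0, 0).
Eigenvalues of H: -3.1623, 3.1623.
Eigenvalues have mixed signs, so H is indefinite -> x* is a saddle point.

saddle


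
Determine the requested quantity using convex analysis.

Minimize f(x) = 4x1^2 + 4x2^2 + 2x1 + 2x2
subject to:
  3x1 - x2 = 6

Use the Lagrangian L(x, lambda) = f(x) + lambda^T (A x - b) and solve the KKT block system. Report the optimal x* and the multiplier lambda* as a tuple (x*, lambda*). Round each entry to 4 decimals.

Form the Lagrangian:
  L(x, lambda) = (1/2) x^T Q x + c^T x + lambda^T (A x - b)
Stationarity (grad_x L = 0): Q x + c + A^T lambda = 0.
Primal feasibility: A x = b.

This gives the KKT block system:
  [ Q   A^T ] [ x     ]   [-c ]
  [ A    0  ] [ lambda ] = [ b ]

Solving the linear system:
  x*      = (1.7, -0.9)
  lambda* = (-5.2)
  f(x*)   = 16.4

x* = (1.7, -0.9), lambda* = (-5.2)


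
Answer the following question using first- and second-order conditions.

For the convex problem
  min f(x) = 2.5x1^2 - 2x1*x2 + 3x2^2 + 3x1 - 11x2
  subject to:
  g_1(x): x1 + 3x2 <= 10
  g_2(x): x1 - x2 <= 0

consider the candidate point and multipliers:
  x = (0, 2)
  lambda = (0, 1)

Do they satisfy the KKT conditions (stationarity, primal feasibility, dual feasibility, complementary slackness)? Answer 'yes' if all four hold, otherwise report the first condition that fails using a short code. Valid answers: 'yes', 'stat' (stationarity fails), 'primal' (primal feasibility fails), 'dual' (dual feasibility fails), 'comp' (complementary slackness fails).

Gradient of f: grad f(x) = Q x + c = (-1, 1)
Constraint values g_i(x) = a_i^T x - b_i:
  g_1((0, 2)) = -4
  g_2((0, 2)) = -2
Stationarity residual: grad f(x) + sum_i lambda_i a_i = (0, 0)
  -> stationarity OK
Primal feasibility (all g_i <= 0): OK
Dual feasibility (all lambda_i >= 0): OK
Complementary slackness (lambda_i * g_i(x) = 0 for all i): FAILS

Verdict: the first failing condition is complementary_slackness -> comp.

comp


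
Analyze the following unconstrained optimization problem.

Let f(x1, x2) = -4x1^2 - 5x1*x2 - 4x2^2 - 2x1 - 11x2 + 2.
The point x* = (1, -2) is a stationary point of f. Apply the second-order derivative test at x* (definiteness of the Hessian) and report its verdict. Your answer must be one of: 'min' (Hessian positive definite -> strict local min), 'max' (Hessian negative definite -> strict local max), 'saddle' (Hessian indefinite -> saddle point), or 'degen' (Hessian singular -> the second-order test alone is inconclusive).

Compute the Hessian H = grad^2 f:
  H = [[-8, -5], [-5, -8]]
Verify stationarity: grad f(x*) = H x* + g = (0, 0).
Eigenvalues of H: -13, -3.
Both eigenvalues < 0, so H is negative definite -> x* is a strict local max.

max


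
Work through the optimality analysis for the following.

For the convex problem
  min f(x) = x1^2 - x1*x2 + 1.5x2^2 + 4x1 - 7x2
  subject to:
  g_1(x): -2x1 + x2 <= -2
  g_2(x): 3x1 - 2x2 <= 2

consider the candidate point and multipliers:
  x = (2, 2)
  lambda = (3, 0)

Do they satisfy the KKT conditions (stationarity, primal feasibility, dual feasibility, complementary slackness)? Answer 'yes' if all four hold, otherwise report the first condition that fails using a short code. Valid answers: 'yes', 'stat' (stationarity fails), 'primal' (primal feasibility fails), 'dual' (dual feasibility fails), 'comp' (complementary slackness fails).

Gradient of f: grad f(x) = Q x + c = (6, -3)
Constraint values g_i(x) = a_i^T x - b_i:
  g_1((2, 2)) = 0
  g_2((2, 2)) = 0
Stationarity residual: grad f(x) + sum_i lambda_i a_i = (0, 0)
  -> stationarity OK
Primal feasibility (all g_i <= 0): OK
Dual feasibility (all lambda_i >= 0): OK
Complementary slackness (lambda_i * g_i(x) = 0 for all i): OK

Verdict: yes, KKT holds.

yes


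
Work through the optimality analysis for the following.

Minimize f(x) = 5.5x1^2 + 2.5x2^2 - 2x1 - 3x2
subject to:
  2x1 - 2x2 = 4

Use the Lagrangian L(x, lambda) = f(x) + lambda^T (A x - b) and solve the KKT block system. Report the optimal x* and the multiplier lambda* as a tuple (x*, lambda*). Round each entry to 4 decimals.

Form the Lagrangian:
  L(x, lambda) = (1/2) x^T Q x + c^T x + lambda^T (A x - b)
Stationarity (grad_x L = 0): Q x + c + A^T lambda = 0.
Primal feasibility: A x = b.

This gives the KKT block system:
  [ Q   A^T ] [ x     ]   [-c ]
  [ A    0  ] [ lambda ] = [ b ]

Solving the linear system:
  x*      = (0.9375, -1.0625)
  lambda* = (-4.1562)
  f(x*)   = 8.9688

x* = (0.9375, -1.0625), lambda* = (-4.1562)


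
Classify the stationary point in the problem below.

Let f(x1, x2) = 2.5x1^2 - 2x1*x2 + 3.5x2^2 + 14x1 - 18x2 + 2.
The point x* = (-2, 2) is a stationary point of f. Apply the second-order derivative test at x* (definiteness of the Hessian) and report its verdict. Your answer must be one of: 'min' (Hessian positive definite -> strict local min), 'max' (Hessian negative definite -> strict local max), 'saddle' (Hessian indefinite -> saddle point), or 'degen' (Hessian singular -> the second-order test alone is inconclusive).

Compute the Hessian H = grad^2 f:
  H = [[5, -2], [-2, 7]]
Verify stationarity: grad f(x*) = H x* + g = (0, 0).
Eigenvalues of H: 3.7639, 8.2361.
Both eigenvalues > 0, so H is positive definite -> x* is a strict local min.

min


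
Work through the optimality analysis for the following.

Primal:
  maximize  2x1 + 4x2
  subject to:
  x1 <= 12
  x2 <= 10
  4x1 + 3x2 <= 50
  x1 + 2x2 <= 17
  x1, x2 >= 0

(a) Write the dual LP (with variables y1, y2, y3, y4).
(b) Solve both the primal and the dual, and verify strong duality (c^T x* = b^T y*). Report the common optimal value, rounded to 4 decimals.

The standard primal-dual pair for 'max c^T x s.t. A x <= b, x >= 0' is:
  Dual:  min b^T y  s.t.  A^T y >= c,  y >= 0.

So the dual LP is:
  minimize  12y1 + 10y2 + 50y3 + 17y4
  subject to:
    y1 + 4y3 + y4 >= 2
    y2 + 3y3 + 2y4 >= 4
    y1, y2, y3, y4 >= 0

Solving the primal: x* = (9.8, 3.6).
  primal value c^T x* = 34.
Solving the dual: y* = (0, 0, 0, 2).
  dual value b^T y* = 34.
Strong duality: c^T x* = b^T y*. Confirmed.

34


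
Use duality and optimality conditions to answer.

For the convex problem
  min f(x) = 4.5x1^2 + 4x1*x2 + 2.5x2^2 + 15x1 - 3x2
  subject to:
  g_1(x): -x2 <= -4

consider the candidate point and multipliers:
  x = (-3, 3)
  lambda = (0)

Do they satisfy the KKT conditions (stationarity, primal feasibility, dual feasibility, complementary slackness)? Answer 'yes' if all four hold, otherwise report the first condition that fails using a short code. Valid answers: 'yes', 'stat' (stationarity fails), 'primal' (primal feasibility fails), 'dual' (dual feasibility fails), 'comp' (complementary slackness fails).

Gradient of f: grad f(x) = Q x + c = (0, 0)
Constraint values g_i(x) = a_i^T x - b_i:
  g_1((-3, 3)) = 1
Stationarity residual: grad f(x) + sum_i lambda_i a_i = (0, 0)
  -> stationarity OK
Primal feasibility (all g_i <= 0): FAILS
Dual feasibility (all lambda_i >= 0): OK
Complementary slackness (lambda_i * g_i(x) = 0 for all i): OK

Verdict: the first failing condition is primal_feasibility -> primal.

primal


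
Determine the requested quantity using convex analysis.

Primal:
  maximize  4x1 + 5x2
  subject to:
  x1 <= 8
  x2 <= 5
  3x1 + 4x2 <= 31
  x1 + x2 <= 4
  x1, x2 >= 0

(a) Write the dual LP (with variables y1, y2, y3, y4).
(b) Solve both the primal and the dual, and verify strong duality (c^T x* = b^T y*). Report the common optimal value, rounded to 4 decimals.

The standard primal-dual pair for 'max c^T x s.t. A x <= b, x >= 0' is:
  Dual:  min b^T y  s.t.  A^T y >= c,  y >= 0.

So the dual LP is:
  minimize  8y1 + 5y2 + 31y3 + 4y4
  subject to:
    y1 + 3y3 + y4 >= 4
    y2 + 4y3 + y4 >= 5
    y1, y2, y3, y4 >= 0

Solving the primal: x* = (0, 4).
  primal value c^T x* = 20.
Solving the dual: y* = (0, 0, 0, 5).
  dual value b^T y* = 20.
Strong duality: c^T x* = b^T y*. Confirmed.

20


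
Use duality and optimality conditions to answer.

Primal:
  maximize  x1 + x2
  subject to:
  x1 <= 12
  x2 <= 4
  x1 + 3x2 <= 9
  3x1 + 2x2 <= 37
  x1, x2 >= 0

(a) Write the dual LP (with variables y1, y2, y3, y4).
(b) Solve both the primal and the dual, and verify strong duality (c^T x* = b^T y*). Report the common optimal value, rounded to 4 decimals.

The standard primal-dual pair for 'max c^T x s.t. A x <= b, x >= 0' is:
  Dual:  min b^T y  s.t.  A^T y >= c,  y >= 0.

So the dual LP is:
  minimize  12y1 + 4y2 + 9y3 + 37y4
  subject to:
    y1 + y3 + 3y4 >= 1
    y2 + 3y3 + 2y4 >= 1
    y1, y2, y3, y4 >= 0

Solving the primal: x* = (9, 0).
  primal value c^T x* = 9.
Solving the dual: y* = (0, 0, 1, 0).
  dual value b^T y* = 9.
Strong duality: c^T x* = b^T y*. Confirmed.

9


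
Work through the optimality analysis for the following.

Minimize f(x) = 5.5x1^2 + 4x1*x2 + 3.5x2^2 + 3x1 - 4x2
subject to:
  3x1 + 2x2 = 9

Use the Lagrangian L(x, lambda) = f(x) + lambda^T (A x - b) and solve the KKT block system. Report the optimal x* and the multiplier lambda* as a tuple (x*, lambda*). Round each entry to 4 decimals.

Form the Lagrangian:
  L(x, lambda) = (1/2) x^T Q x + c^T x + lambda^T (A x - b)
Stationarity (grad_x L = 0): Q x + c + A^T lambda = 0.
Primal feasibility: A x = b.

This gives the KKT block system:
  [ Q   A^T ] [ x     ]   [-c ]
  [ A    0  ] [ lambda ] = [ b ]

Solving the linear system:
  x*      = (1.3729, 2.4407)
  lambda* = (-9.2881)
  f(x*)   = 38.9746

x* = (1.3729, 2.4407), lambda* = (-9.2881)


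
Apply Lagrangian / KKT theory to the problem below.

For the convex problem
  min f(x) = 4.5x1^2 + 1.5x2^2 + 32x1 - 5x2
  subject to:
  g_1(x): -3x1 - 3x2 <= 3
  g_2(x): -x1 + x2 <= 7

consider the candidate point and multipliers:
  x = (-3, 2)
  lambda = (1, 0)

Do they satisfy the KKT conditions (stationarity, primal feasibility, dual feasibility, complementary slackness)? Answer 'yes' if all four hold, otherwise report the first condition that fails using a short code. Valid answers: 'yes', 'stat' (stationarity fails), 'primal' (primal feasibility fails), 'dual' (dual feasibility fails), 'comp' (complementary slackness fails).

Gradient of f: grad f(x) = Q x + c = (5, 1)
Constraint values g_i(x) = a_i^T x - b_i:
  g_1((-3, 2)) = 0
  g_2((-3, 2)) = -2
Stationarity residual: grad f(x) + sum_i lambda_i a_i = (2, -2)
  -> stationarity FAILS
Primal feasibility (all g_i <= 0): OK
Dual feasibility (all lambda_i >= 0): OK
Complementary slackness (lambda_i * g_i(x) = 0 for all i): OK

Verdict: the first failing condition is stationarity -> stat.

stat


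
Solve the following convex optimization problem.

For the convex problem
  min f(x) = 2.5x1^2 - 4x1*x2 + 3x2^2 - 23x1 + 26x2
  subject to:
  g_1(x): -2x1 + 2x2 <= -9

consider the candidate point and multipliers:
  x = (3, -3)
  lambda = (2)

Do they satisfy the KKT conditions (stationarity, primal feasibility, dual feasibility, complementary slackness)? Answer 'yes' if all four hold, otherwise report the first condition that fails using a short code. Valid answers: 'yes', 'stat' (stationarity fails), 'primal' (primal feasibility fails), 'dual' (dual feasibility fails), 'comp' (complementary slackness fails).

Gradient of f: grad f(x) = Q x + c = (4, -4)
Constraint values g_i(x) = a_i^T x - b_i:
  g_1((3, -3)) = -3
Stationarity residual: grad f(x) + sum_i lambda_i a_i = (0, 0)
  -> stationarity OK
Primal feasibility (all g_i <= 0): OK
Dual feasibility (all lambda_i >= 0): OK
Complementary slackness (lambda_i * g_i(x) = 0 for all i): FAILS

Verdict: the first failing condition is complementary_slackness -> comp.

comp


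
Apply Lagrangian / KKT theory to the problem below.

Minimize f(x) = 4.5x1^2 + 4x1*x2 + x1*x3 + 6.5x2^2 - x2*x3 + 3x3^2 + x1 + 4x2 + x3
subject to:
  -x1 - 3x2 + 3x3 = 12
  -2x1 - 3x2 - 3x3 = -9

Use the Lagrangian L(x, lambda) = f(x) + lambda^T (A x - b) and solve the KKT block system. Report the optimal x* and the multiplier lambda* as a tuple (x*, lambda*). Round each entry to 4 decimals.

Form the Lagrangian:
  L(x, lambda) = (1/2) x^T Q x + c^T x + lambda^T (A x - b)
Stationarity (grad_x L = 0): Q x + c + A^T lambda = 0.
Primal feasibility: A x = b.

This gives the KKT block system:
  [ Q   A^T ] [ x     ]   [-c ]
  [ A    0  ] [ lambda ] = [ b ]

Solving the linear system:
  x*      = (-0.2211, -0.3895, 3.5368)
  lambda* = (-4.6456, 2.8175)
  f(x*)   = 41.4316

x* = (-0.2211, -0.3895, 3.5368), lambda* = (-4.6456, 2.8175)
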